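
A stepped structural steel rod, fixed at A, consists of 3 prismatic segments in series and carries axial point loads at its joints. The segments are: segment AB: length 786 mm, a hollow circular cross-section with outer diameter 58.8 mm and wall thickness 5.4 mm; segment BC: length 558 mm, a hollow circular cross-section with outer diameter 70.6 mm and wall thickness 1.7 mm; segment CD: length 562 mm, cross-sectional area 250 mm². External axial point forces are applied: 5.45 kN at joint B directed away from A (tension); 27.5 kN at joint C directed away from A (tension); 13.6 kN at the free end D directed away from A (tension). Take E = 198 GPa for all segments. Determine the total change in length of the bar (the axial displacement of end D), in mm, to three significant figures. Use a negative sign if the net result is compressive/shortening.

0.673 mm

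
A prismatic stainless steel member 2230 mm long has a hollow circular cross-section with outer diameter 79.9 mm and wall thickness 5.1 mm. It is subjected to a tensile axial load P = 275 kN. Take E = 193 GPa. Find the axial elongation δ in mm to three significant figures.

2.65 mm

A = 1198 mm².
δ_mech = NL/(AE) = 275000·2230/(1198·193000) = 2.651 mm.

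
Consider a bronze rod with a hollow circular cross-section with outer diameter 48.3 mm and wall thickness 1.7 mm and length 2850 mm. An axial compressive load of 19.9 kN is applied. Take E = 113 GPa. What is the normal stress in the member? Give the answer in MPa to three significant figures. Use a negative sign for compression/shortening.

-80.0 MPa

A = 248.9 mm².
σ = N/A = -19900/248.9 = -79.96 MPa.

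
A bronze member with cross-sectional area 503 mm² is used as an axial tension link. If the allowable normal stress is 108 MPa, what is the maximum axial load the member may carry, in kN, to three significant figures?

54.3 kN

P_max = σ_allow · A = 108 · 503 = 54320 N = 54.32 kN.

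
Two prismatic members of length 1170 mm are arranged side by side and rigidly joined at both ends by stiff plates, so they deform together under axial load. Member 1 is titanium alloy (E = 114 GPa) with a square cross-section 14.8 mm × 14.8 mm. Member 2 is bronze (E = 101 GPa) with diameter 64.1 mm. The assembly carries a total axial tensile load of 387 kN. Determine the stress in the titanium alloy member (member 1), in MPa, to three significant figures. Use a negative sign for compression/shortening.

126 MPa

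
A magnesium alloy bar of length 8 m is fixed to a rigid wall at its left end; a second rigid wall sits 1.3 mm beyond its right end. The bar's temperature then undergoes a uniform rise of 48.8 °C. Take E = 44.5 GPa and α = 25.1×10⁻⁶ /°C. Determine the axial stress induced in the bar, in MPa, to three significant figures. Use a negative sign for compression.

Free thermal expansion αLΔT = 25.1e-6 · 8000 · 48.8 = 9.799 mm.
The walls engage after the gap closes; constrained expansion = 9.799 − 1.3 = 8.499 mm.
The walls impose strain ε = −(8.499)/8000 = -1.0624e-03; σ = Eε = 44500 · -1.0624e-03 = -47.28 MPa.

-47.3 MPa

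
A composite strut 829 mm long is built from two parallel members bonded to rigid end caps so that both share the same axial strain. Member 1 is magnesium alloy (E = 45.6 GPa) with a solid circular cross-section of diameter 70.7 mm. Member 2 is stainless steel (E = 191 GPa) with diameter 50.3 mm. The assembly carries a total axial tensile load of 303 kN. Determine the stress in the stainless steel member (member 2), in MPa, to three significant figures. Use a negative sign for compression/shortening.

A_1 = 3926 mm².
A_2 = 1987 mm².
Equal strain + equilibrium ⇒ each member carries load in proportion to AE: A₁E₁ = 179000000 N, A₂E₂ = 379500000 N, ΣAE = 558600000 N.
σ₂ = P·E₂/ΣAE = 303000·191000/558600000 = 103.6 MPa.

104 MPa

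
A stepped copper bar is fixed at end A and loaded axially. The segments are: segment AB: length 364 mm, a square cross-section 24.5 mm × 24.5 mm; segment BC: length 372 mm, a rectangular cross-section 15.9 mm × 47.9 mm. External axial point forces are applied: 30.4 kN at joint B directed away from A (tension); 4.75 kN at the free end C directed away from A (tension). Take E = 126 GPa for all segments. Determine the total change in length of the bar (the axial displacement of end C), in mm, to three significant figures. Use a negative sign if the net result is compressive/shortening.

Internal axial forces (sectioning from the free end, tension +): N_BC = 4.75 kN, N_AB = 35.15 kN.
A_AB = 600.2 mm².
A_BC = 761.6 mm².
δ_AB = 35150·364/(600.2·126000) = 0.1692 mm
δ_BC = 4750·372/(761.6·126000) = 0.01841 mm
δ = Σδ_i = 0.1876 mm.

0.188 mm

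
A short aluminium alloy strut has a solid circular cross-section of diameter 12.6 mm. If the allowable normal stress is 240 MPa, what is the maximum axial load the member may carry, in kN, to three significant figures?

29.9 kN

A = 124.7 mm².
P_max = σ_allow · A = 240 · 124.7 = 29930 N = 29.93 kN.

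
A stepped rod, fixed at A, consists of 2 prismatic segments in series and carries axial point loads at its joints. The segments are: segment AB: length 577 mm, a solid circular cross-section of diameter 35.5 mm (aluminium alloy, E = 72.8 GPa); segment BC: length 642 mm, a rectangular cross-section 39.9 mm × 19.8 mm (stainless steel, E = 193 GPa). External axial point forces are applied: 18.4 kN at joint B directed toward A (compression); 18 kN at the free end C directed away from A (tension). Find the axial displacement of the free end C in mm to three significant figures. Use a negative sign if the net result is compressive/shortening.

Internal axial forces (sectioning from the free end, tension +): N_BC = 18 kN, N_AB = -0.4 kN.
A_AB = 989.8 mm².
A_BC = 790 mm².
δ_AB = -400·577/(989.8·72800) = -0.003203 mm
δ_BC = 18000·642/(790·193000) = 0.07579 mm
δ = Σδ_i = 0.07259 mm.

0.0726 mm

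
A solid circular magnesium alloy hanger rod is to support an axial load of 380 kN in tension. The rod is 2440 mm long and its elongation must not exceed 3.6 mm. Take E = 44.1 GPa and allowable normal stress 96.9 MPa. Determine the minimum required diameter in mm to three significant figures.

Required area A ≥ P/σ_allow = 380000/96.9 = 3922 mm².
For a solid circular section, d ≥ √(4A/π) = 70.66 mm.
Elongation limit: A ≥ PL/(Eδ_allow) = 380000·2440/(44100·3.6) = 5840 mm² ⇒ d ≥ 86.23 mm.
The elongation limit governs.

86.2 mm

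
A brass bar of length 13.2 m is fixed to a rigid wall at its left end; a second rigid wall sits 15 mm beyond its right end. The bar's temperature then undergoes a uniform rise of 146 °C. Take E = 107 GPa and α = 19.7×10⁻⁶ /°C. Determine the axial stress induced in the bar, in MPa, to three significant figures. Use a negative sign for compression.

-186 MPa

Free thermal expansion αLΔT = 19.7e-6 · 13200 · 146 = 37.97 mm.
The walls engage after the gap closes; constrained expansion = 37.97 − 15 = 22.97 mm.
The walls impose strain ε = −(22.97)/13200 = -1.7398e-03; σ = Eε = 107000 · -1.7398e-03 = -186.2 MPa.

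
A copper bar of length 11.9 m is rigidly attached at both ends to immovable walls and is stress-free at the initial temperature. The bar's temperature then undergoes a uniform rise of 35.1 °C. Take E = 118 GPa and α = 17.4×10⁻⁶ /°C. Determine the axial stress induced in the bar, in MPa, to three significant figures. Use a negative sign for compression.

Free thermal expansion αLΔT = 17.4e-6 · 11900 · 35.1 = 7.268 mm.
The walls impose strain ε = −(7.268)/11900 = -6.1074e-04; σ = Eε = 118000 · -6.1074e-04 = -72.07 MPa.

-72.1 MPa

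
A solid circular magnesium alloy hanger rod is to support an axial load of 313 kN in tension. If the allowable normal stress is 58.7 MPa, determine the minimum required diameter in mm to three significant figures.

82.4 mm

Required area A ≥ P/σ_allow = 313000/58.7 = 5332 mm².
For a solid circular section, d ≥ √(4A/π) = 82.4 mm.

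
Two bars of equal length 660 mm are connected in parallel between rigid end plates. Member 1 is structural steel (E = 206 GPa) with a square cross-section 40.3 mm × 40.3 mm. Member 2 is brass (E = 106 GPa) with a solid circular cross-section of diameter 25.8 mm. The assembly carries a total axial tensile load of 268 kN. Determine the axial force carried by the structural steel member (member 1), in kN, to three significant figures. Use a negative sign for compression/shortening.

A_1 = 1624 mm².
A_2 = 522.8 mm².
Equal strain + equilibrium ⇒ each member carries load in proportion to AE: A₁E₁ = 334600000 N, A₂E₂ = 55420000 N, ΣAE = 390000000 N.
F₁ = P·A₁E₁/ΣAE = 268000·334600000/390000000 = 229900 N.

230 kN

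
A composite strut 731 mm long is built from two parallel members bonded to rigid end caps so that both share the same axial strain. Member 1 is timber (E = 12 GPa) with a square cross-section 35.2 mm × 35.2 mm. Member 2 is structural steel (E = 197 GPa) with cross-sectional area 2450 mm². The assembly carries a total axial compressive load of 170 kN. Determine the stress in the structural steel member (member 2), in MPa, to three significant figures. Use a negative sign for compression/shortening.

A_1 = 1239 mm².
Equal strain + equilibrium ⇒ each member carries load in proportion to AE: A₁E₁ = 14870000 N, A₂E₂ = 482600000 N, ΣAE = 497500000 N.
σ₂ = P·E₂/ΣAE = -170000·197000/497500000 = -67.31 MPa.

-67.3 MPa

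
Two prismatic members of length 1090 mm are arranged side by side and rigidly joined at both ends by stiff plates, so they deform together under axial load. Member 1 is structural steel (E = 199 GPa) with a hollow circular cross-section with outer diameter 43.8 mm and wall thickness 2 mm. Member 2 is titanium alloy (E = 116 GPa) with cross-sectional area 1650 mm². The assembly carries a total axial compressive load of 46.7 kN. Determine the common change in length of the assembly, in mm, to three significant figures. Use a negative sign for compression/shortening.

-0.209 mm

A_1 = 262.6 mm².
Equal strain + equilibrium ⇒ each member carries load in proportion to AE: A₁E₁ = 52260000 N, A₂E₂ = 191400000 N, ΣAE = 243700000 N.
δ = PL/ΣAE = -46700·1090/243700000 = -0.2089 mm.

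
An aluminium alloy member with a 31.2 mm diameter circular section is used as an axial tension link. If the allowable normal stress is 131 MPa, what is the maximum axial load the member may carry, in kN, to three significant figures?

100 kN

A = 764.5 mm².
P_max = σ_allow · A = 131 · 764.5 = 100200 N = 100.2 kN.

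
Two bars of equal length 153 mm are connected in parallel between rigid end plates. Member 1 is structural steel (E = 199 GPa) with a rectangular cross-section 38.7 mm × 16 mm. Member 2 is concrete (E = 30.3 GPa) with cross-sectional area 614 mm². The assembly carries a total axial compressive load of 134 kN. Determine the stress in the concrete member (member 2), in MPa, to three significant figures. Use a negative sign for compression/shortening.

-28.6 MPa

A_1 = 619.2 mm².
Equal strain + equilibrium ⇒ each member carries load in proportion to AE: A₁E₁ = 123200000 N, A₂E₂ = 18600000 N, ΣAE = 141800000 N.
σ₂ = P·E₂/ΣAE = -134000·30300/141800000 = -28.63 MPa.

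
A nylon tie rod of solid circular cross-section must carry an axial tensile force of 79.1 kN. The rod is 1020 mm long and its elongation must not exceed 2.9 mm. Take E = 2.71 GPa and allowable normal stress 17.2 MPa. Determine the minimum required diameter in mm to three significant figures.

114 mm

Required area A ≥ P/σ_allow = 79100/17.2 = 4599 mm².
For a solid circular section, d ≥ √(4A/π) = 76.52 mm.
Elongation limit: A ≥ PL/(Eδ_allow) = 79100·1020/(2710·2.9) = 10270 mm² ⇒ d ≥ 114.3 mm.
The elongation limit governs.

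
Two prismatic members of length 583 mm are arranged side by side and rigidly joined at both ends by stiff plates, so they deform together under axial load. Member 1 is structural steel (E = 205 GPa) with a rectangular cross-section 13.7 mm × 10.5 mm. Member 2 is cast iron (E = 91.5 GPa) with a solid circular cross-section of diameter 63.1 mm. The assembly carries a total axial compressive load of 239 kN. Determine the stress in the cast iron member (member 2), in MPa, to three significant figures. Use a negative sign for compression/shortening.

-69.3 MPa

A_1 = 143.8 mm².
A_2 = 3127 mm².
Equal strain + equilibrium ⇒ each member carries load in proportion to AE: A₁E₁ = 29490000 N, A₂E₂ = 286100000 N, ΣAE = 315600000 N.
σ₂ = P·E₂/ΣAE = -239000·91500/315600000 = -69.29 MPa.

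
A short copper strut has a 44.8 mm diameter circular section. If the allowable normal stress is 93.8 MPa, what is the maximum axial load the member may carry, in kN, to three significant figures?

A = 1576 mm².
P_max = σ_allow · A = 93.8 · 1576 = 147900 N = 147.9 kN.

148 kN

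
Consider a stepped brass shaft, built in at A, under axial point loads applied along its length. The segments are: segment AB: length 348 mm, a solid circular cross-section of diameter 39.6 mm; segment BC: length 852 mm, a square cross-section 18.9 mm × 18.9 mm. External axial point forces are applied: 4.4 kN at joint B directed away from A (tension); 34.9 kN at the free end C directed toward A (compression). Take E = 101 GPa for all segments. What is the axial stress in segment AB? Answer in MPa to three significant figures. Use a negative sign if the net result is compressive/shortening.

Internal axial forces (sectioning from the free end, tension +): N_BC = -34.9 kN, N_AB = -30.5 kN.
A_AB = 1232 mm².
σ_AB = N_AB/A_AB = -30500/1232 = -24.76 MPa.

-24.8 MPa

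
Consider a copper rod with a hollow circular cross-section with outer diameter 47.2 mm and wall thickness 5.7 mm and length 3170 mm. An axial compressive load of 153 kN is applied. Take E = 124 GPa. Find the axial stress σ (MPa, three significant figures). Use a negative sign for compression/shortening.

-206 MPa

A = 743.1 mm².
σ = N/A = -153000/743.1 = -205.9 MPa.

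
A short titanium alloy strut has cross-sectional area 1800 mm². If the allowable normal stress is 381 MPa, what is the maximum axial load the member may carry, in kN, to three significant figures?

686 kN

P_max = σ_allow · A = 381 · 1800 = 685800 N = 685.8 kN.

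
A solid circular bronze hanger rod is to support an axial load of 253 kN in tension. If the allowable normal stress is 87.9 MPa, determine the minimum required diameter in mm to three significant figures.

Required area A ≥ P/σ_allow = 253000/87.9 = 2878 mm².
For a solid circular section, d ≥ √(4A/π) = 60.54 mm.

60.5 mm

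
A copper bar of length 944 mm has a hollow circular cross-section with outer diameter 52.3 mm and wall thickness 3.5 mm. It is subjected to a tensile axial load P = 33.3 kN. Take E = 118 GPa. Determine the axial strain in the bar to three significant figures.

A = 536.6 mm².
σ = N/A = 62.06 MPa; ε = σ/E = 62.06/118000 = 5.259e-04.

5.26e-04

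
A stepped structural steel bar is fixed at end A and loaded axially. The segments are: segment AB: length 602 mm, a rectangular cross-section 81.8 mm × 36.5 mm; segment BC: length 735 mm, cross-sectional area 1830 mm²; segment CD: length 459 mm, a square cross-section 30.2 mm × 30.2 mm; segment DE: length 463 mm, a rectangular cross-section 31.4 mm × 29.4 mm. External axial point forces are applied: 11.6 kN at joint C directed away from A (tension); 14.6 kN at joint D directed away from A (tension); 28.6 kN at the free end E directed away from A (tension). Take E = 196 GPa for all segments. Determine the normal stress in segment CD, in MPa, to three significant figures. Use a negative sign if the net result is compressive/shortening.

Internal axial forces (sectioning from the free end, tension +): N_DE = 28.6 kN, N_CD = 43.2 kN, N_BC = 54.8 kN, N_AB = 54.8 kN.
A_CD = 912 mm².
σ_CD = N_CD/A_CD = 43200/912 = 47.37 MPa.

47.4 MPa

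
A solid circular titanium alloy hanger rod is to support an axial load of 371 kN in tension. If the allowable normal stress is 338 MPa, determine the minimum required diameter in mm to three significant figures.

37.4 mm

Required area A ≥ P/σ_allow = 371000/338 = 1098 mm².
For a solid circular section, d ≥ √(4A/π) = 37.38 mm.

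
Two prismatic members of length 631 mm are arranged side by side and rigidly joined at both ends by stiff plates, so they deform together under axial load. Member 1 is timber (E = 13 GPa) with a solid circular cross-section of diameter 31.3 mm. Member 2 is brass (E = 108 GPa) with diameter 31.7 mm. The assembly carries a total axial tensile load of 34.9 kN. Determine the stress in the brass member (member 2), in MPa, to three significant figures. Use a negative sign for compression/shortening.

A_1 = 769.4 mm².
A_2 = 789.2 mm².
Equal strain + equilibrium ⇒ each member carries load in proportion to AE: A₁E₁ = 10000000 N, A₂E₂ = 85240000 N, ΣAE = 95240000 N.
σ₂ = P·E₂/ΣAE = 34900·108000/95240000 = 39.58 MPa.

39.6 MPa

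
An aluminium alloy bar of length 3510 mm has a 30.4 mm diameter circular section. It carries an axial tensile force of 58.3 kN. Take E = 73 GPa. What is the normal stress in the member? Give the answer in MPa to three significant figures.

80.3 MPa

A = 725.8 mm².
σ = N/A = 58300/725.8 = 80.32 MPa.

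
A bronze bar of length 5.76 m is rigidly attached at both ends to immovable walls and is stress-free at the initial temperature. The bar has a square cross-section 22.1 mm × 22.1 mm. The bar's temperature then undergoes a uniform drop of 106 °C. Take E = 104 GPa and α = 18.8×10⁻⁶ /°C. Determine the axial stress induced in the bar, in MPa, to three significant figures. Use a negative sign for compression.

207 MPa

Free thermal expansion αLΔT = 18.8e-6 · 5760 · -106 = -11.48 mm.
The walls impose strain ε = −(-11.48)/5760 = 1.9928e-03; σ = Eε = 104000 · 1.9928e-03 = 207.3 MPa.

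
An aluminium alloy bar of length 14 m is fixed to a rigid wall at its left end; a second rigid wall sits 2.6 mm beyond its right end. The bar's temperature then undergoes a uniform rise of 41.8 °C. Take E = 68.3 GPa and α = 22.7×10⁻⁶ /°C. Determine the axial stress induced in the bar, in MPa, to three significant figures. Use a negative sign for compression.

Free thermal expansion αLΔT = 22.7e-6 · 14000 · 41.8 = 13.28 mm.
The walls engage after the gap closes; constrained expansion = 13.28 − 2.6 = 10.68 mm.
The walls impose strain ε = −(10.68)/14000 = -7.6315e-04; σ = Eε = 68300 · -7.6315e-04 = -52.12 MPa.

-52.1 MPa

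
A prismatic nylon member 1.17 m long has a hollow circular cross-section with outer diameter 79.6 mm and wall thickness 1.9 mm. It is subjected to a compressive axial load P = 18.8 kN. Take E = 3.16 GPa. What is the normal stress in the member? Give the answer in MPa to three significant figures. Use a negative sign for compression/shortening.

A = 463.8 mm².
σ = N/A = -18800/463.8 = -40.54 MPa.

-40.5 MPa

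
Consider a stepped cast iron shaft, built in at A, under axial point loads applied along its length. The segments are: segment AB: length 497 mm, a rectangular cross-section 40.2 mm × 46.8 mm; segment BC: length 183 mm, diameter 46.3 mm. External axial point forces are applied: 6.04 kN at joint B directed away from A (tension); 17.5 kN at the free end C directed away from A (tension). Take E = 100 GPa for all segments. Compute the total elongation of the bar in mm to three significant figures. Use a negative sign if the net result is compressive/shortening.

Internal axial forces (sectioning from the free end, tension +): N_BC = 17.5 kN, N_AB = 23.54 kN.
A_AB = 1881 mm².
A_BC = 1684 mm².
δ_AB = 23540·497/(1881·100000) = 0.06219 mm
δ_BC = 17500·183/(1684·100000) = 0.01902 mm
δ = Σδ_i = 0.08121 mm.

0.0812 mm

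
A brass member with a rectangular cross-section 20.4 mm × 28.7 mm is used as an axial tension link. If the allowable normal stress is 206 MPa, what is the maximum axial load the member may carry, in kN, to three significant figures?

121 kN

A = 585.5 mm².
P_max = σ_allow · A = 206 · 585.5 = 120600 N = 120.6 kN.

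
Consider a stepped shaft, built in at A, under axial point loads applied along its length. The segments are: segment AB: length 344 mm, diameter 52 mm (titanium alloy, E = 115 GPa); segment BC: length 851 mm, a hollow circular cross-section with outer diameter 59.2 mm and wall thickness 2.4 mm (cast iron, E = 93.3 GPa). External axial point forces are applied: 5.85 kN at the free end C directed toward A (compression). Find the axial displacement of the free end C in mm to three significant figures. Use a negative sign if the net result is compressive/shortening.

Internal axial forces (sectioning from the free end, tension +): N_BC = -5.85 kN, N_AB = -5.85 kN.
A_AB = 2124 mm².
A_BC = 428.3 mm².
δ_AB = -5850·344/(2124·115000) = -0.00824 mm
δ_BC = -5850·851/(428.3·93300) = -0.1246 mm
δ = Σδ_i = -0.1328 mm.

-0.133 mm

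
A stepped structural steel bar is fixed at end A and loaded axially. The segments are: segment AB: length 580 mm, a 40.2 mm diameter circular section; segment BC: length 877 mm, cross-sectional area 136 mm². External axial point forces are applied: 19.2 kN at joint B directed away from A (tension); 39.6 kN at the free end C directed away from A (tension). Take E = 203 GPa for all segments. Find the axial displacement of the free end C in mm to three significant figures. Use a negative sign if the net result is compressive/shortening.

1.39 mm

Internal axial forces (sectioning from the free end, tension +): N_BC = 39.6 kN, N_AB = 58.8 kN.
A_AB = 1269 mm².
δ_AB = 58800·580/(1269·203000) = 0.1324 mm
δ_BC = 39600·877/(136·203000) = 1.258 mm
δ = Σδ_i = 1.39 mm.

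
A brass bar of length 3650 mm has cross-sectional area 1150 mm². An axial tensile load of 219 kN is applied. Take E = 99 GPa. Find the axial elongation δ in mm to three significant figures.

δ_mech = NL/(AE) = 219000·3650/(1150·99000) = 7.021 mm.

7.02 mm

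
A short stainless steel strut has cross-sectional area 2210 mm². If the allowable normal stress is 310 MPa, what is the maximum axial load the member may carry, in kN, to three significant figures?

P_max = σ_allow · A = 310 · 2210 = 685100 N = 685.1 kN.

685 kN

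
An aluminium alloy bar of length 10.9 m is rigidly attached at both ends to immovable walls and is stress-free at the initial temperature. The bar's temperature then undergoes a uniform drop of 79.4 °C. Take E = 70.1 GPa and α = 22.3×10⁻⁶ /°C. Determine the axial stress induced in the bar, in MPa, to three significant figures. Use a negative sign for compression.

Free thermal expansion αLΔT = 22.3e-6 · 10900 · -79.4 = -19.3 mm.
The walls impose strain ε = −(-19.3)/10900 = 1.7706e-03; σ = Eε = 70100 · 1.7706e-03 = 124.1 MPa.

124 MPa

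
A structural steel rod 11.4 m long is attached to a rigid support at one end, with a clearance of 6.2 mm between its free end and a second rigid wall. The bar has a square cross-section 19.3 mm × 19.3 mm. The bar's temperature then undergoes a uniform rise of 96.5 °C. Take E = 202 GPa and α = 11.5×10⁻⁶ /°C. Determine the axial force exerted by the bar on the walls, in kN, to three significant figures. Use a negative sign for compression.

-42.6 kN

Free thermal expansion αLΔT = 11.5e-6 · 11400 · 96.5 = 12.65 mm.
The walls engage after the gap closes; constrained expansion = 12.65 − 6.2 = 6.451 mm.
The walls impose strain ε = −(6.451)/11400 = -5.6589e-04; σ = Eε = 202000 · -5.6589e-04 = -114.3 MPa.
Wall reaction R = σ·A = -114.3·372.5 = -42580 N = -42.58 kN.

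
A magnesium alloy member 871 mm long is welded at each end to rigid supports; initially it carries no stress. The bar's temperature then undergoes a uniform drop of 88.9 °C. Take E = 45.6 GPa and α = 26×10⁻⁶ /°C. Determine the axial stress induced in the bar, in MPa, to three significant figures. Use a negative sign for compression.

Free thermal expansion αLΔT = 26e-6 · 871 · -88.9 = -2.013 mm.
The walls impose strain ε = −(-2.013)/871 = 2.3114e-03; σ = Eε = 45600 · 2.3114e-03 = 105.4 MPa.

105 MPa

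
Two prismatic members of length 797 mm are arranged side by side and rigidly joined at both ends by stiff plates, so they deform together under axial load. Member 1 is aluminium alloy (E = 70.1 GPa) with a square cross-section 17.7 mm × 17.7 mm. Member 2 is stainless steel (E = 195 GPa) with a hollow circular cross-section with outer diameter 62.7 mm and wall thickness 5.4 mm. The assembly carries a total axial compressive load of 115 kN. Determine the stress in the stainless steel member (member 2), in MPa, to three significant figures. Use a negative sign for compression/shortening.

-106 MPa

A_1 = 313.3 mm².
A_2 = 972.1 mm².
Equal strain + equilibrium ⇒ each member carries load in proportion to AE: A₁E₁ = 21960000 N, A₂E₂ = 189600000 N, ΣAE = 211500000 N.
σ₂ = P·E₂/ΣAE = -115000·195000/211500000 = -106 MPa.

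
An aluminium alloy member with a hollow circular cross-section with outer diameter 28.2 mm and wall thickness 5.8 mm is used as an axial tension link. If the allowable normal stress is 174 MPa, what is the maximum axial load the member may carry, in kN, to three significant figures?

A = 408.2 mm².
P_max = σ_allow · A = 174 · 408.2 = 71020 N = 71.02 kN.

71.0 kN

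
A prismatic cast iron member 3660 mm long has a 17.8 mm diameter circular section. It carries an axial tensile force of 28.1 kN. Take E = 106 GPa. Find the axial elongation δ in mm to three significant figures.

3.90 mm

A = 248.8 mm².
δ_mech = NL/(AE) = 28100·3660/(248.8·106000) = 3.899 mm.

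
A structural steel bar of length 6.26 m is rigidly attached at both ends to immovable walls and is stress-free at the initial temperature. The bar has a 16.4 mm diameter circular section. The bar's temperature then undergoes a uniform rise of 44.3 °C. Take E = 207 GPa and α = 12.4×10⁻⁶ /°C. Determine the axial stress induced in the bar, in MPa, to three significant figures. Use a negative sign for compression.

Free thermal expansion αLΔT = 12.4e-6 · 6260 · 44.3 = 3.439 mm.
The walls impose strain ε = −(3.439)/6260 = -5.4932e-04; σ = Eε = 207000 · -5.4932e-04 = -113.7 MPa.

-114 MPa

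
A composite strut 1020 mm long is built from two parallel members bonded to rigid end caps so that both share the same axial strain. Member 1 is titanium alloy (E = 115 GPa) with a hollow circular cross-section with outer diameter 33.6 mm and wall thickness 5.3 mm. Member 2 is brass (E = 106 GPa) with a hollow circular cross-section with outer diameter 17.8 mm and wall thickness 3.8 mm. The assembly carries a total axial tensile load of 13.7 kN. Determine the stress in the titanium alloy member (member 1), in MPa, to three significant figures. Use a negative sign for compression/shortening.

21.9 MPa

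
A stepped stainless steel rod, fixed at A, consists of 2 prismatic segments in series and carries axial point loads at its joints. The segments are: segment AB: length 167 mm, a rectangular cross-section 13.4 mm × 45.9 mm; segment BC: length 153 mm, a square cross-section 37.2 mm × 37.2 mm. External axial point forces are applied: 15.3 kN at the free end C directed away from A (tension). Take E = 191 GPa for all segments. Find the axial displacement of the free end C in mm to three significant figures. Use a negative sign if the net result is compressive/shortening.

0.0306 mm

Internal axial forces (sectioning from the free end, tension +): N_BC = 15.3 kN, N_AB = 15.3 kN.
A_AB = 615.1 mm².
A_BC = 1384 mm².
δ_AB = 15300·167/(615.1·191000) = 0.02175 mm
δ_BC = 15300·153/(1384·191000) = 0.008857 mm
δ = Σδ_i = 0.03061 mm.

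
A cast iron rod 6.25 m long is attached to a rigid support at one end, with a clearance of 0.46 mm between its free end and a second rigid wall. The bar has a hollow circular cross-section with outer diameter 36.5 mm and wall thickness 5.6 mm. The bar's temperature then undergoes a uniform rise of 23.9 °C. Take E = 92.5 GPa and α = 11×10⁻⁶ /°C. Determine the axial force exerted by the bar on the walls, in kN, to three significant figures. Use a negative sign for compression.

-9.52 kN

Free thermal expansion αLΔT = 11e-6 · 6250 · 23.9 = 1.643 mm.
The walls engage after the gap closes; constrained expansion = 1.643 − 0.46 = 1.183 mm.
The walls impose strain ε = −(1.183)/6250 = -1.8930e-04; σ = Eε = 92500 · -1.8930e-04 = -17.51 MPa.
Wall reaction R = σ·A = -17.51·543.6 = -9519 N = -9.519 kN.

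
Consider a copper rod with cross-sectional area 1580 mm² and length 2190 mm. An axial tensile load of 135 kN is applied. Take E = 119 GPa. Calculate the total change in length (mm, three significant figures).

1.57 mm

δ_mech = NL/(AE) = 135000·2190/(1580·119000) = 1.572 mm.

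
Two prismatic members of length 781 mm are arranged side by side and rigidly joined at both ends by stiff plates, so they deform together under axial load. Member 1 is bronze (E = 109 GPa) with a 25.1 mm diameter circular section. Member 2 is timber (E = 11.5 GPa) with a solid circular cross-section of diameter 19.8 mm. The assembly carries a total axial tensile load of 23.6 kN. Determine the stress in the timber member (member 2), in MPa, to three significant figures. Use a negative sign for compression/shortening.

4.72 MPa

A_1 = 494.8 mm².
A_2 = 307.9 mm².
Equal strain + equilibrium ⇒ each member carries load in proportion to AE: A₁E₁ = 53930000 N, A₂E₂ = 3541000 N, ΣAE = 57480000 N.
σ₂ = P·E₂/ΣAE = 23600·11500/57480000 = 4.722 MPa.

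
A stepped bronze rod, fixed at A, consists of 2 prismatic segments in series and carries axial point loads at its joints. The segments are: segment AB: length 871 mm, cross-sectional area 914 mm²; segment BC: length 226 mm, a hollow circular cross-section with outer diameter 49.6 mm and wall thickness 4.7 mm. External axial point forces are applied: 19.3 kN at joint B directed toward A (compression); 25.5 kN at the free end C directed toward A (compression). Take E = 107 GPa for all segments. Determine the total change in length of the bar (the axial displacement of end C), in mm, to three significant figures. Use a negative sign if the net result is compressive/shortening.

-0.480 mm

Internal axial forces (sectioning from the free end, tension +): N_BC = -25.5 kN, N_AB = -44.8 kN.
A_BC = 663 mm².
δ_AB = -44800·871/(914·107000) = -0.399 mm
δ_BC = -25500·226/(663·107000) = -0.08124 mm
δ = Σδ_i = -0.4802 mm.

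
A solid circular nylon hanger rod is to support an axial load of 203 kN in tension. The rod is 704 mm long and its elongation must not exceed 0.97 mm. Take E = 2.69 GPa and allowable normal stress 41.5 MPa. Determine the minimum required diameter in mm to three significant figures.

264 mm

Required area A ≥ P/σ_allow = 203000/41.5 = 4892 mm².
For a solid circular section, d ≥ √(4A/π) = 78.92 mm.
Elongation limit: A ≥ PL/(Eδ_allow) = 203000·704/(2690·0.97) = 54770 mm² ⇒ d ≥ 264.1 mm.
The elongation limit governs.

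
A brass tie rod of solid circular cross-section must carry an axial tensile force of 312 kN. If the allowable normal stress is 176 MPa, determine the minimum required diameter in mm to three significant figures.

Required area A ≥ P/σ_allow = 312000/176 = 1773 mm².
For a solid circular section, d ≥ √(4A/π) = 47.51 mm.

47.5 mm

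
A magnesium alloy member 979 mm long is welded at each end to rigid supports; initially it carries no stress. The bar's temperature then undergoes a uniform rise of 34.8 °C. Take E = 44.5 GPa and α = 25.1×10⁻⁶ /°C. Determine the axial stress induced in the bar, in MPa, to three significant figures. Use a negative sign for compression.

Free thermal expansion αLΔT = 25.1e-6 · 979 · 34.8 = 0.8551 mm.
The walls impose strain ε = −(0.8551)/979 = -8.7348e-04; σ = Eε = 44500 · -8.7348e-04 = -38.87 MPa.

-38.9 MPa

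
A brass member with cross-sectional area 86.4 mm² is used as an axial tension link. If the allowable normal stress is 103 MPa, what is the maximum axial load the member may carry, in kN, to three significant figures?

P_max = σ_allow · A = 103 · 86.4 = 8899 N = 8.899 kN.

8.90 kN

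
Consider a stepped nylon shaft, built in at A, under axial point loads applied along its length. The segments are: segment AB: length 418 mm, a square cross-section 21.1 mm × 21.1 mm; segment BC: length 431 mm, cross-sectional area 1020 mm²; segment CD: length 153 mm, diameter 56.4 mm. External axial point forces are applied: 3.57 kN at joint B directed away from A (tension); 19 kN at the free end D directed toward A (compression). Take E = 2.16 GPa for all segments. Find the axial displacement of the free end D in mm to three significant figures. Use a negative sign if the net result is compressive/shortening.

-11.0 mm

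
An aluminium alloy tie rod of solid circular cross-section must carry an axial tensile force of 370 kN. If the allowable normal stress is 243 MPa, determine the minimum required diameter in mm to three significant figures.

Required area A ≥ P/σ_allow = 370000/243 = 1523 mm².
For a solid circular section, d ≥ √(4A/π) = 44.03 mm.

44.0 mm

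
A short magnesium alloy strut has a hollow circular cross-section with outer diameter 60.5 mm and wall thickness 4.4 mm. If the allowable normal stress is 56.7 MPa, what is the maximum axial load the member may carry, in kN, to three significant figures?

44.0 kN

A = 775.5 mm².
P_max = σ_allow · A = 56.7 · 775.5 = 43970 N = 43.97 kN.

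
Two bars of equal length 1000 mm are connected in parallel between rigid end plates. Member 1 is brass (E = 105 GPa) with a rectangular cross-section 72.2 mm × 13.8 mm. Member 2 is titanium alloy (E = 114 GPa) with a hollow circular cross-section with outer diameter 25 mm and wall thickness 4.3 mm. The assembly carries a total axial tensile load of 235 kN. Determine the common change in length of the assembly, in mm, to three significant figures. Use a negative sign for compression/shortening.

1.72 mm

A_1 = 996.4 mm².
A_2 = 279.6 mm².
Equal strain + equilibrium ⇒ each member carries load in proportion to AE: A₁E₁ = 104600000 N, A₂E₂ = 31880000 N, ΣAE = 136500000 N.
δ = PL/ΣAE = 235000·1000/136500000 = 1.722 mm.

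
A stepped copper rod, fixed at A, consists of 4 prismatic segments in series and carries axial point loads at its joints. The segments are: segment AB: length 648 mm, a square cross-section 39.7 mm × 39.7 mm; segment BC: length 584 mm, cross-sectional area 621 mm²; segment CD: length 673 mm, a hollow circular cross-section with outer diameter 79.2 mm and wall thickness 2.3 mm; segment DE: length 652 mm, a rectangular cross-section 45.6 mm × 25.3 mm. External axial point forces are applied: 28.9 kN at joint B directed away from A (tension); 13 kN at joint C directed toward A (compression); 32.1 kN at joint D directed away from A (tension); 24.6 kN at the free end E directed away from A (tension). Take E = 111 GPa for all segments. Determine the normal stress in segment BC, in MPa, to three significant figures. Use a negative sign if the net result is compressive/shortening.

70.4 MPa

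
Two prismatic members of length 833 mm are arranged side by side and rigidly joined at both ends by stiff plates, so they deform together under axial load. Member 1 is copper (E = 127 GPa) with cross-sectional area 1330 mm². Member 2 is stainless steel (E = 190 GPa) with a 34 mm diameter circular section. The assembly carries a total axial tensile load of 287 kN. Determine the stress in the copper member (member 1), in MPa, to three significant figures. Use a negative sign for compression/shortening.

107 MPa

A_2 = 907.9 mm².
Equal strain + equilibrium ⇒ each member carries load in proportion to AE: A₁E₁ = 168900000 N, A₂E₂ = 172500000 N, ΣAE = 341400000 N.
σ₁ = P·E₁/ΣAE = 287000·127000/341400000 = 106.8 MPa.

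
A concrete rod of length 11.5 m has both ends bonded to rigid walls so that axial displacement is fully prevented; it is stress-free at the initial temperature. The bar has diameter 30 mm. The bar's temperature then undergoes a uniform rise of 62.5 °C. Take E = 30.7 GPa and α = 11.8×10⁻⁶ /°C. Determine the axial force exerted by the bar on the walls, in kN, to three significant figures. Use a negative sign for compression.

-16.0 kN

Free thermal expansion αLΔT = 11.8e-6 · 11500 · 62.5 = 8.481 mm.
The walls impose strain ε = −(8.481)/11500 = -7.3750e-04; σ = Eε = 30700 · -7.3750e-04 = -22.64 MPa.
Wall reaction R = σ·A = -22.64·706.9 = -16000 N = -16 kN.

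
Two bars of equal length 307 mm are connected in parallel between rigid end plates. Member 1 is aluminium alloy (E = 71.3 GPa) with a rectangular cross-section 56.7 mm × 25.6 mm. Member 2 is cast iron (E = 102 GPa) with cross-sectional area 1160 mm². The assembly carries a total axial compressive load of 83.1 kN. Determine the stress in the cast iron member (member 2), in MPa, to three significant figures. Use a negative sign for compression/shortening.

A_1 = 1452 mm².
Equal strain + equilibrium ⇒ each member carries load in proportion to AE: A₁E₁ = 103500000 N, A₂E₂ = 118300000 N, ΣAE = 221800000 N.
σ₂ = P·E₂/ΣAE = -83100·102000/221800000 = -38.21 MPa.

-38.2 MPa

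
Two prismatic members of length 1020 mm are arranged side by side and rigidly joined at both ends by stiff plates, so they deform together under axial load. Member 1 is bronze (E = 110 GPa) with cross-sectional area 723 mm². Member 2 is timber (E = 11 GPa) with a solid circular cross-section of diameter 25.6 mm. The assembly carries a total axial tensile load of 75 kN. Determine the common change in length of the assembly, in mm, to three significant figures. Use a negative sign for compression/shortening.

A_2 = 514.7 mm².
Equal strain + equilibrium ⇒ each member carries load in proportion to AE: A₁E₁ = 79530000 N, A₂E₂ = 5662000 N, ΣAE = 85190000 N.
δ = PL/ΣAE = 75000·1020/85190000 = 0.898 mm.

0.898 mm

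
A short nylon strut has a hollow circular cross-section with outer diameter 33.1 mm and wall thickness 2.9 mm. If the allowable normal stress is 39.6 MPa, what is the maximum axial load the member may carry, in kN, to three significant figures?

10.9 kN

A = 275.1 mm².
P_max = σ_allow · A = 39.6 · 275.1 = 10900 N = 10.9 kN.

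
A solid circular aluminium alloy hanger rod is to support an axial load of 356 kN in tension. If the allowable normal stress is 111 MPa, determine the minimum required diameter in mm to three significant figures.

63.9 mm

Required area A ≥ P/σ_allow = 356000/111 = 3207 mm².
For a solid circular section, d ≥ √(4A/π) = 63.9 mm.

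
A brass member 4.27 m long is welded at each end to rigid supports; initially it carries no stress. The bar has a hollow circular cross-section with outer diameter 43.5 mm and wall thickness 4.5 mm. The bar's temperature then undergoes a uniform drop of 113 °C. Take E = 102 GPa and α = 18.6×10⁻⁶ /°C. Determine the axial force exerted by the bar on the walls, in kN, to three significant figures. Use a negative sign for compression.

118 kN

Free thermal expansion αLΔT = 18.6e-6 · 4270 · -113 = -8.975 mm.
The walls impose strain ε = −(-8.975)/4270 = 2.1018e-03; σ = Eε = 102000 · 2.1018e-03 = 214.4 MPa.
Wall reaction R = σ·A = 214.4·551.3 = 118200 N = 118.2 kN.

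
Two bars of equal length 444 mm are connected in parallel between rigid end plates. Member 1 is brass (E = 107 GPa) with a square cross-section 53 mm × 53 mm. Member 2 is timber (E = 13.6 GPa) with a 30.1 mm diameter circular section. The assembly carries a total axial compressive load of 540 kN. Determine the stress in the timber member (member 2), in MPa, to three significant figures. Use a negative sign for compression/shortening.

A_1 = 2809 mm².
A_2 = 711.6 mm².
Equal strain + equilibrium ⇒ each member carries load in proportion to AE: A₁E₁ = 300600000 N, A₂E₂ = 9677000 N, ΣAE = 310200000 N.
σ₂ = P·E₂/ΣAE = -540000·13600/310200000 = -23.67 MPa.

-23.7 MPa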